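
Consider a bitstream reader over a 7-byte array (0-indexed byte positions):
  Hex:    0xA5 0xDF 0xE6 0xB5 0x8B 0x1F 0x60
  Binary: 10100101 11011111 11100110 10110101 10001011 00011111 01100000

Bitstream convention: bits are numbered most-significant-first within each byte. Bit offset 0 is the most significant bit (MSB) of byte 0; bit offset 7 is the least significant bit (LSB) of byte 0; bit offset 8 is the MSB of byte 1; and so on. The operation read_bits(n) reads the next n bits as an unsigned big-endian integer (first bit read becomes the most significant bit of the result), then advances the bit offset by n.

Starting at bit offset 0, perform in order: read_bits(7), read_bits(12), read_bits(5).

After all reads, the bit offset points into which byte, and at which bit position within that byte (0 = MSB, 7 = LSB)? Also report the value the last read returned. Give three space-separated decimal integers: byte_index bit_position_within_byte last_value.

Answer: 3 0 6

Derivation:
Read 1: bits[0:7] width=7 -> value=82 (bin 1010010); offset now 7 = byte 0 bit 7; 49 bits remain
Read 2: bits[7:19] width=12 -> value=3839 (bin 111011111111); offset now 19 = byte 2 bit 3; 37 bits remain
Read 3: bits[19:24] width=5 -> value=6 (bin 00110); offset now 24 = byte 3 bit 0; 32 bits remain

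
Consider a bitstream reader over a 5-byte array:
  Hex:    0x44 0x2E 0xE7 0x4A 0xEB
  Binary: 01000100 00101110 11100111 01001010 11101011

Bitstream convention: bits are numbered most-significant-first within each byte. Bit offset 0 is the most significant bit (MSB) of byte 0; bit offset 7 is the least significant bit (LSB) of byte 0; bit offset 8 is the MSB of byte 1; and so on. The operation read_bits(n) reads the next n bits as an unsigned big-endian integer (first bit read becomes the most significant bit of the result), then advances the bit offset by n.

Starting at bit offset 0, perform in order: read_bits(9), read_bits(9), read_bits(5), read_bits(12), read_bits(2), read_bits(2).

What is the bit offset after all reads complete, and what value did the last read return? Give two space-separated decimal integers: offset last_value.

Read 1: bits[0:9] width=9 -> value=136 (bin 010001000); offset now 9 = byte 1 bit 1; 31 bits remain
Read 2: bits[9:18] width=9 -> value=187 (bin 010111011); offset now 18 = byte 2 bit 2; 22 bits remain
Read 3: bits[18:23] width=5 -> value=19 (bin 10011); offset now 23 = byte 2 bit 7; 17 bits remain
Read 4: bits[23:35] width=12 -> value=2647 (bin 101001010111); offset now 35 = byte 4 bit 3; 5 bits remain
Read 5: bits[35:37] width=2 -> value=1 (bin 01); offset now 37 = byte 4 bit 5; 3 bits remain
Read 6: bits[37:39] width=2 -> value=1 (bin 01); offset now 39 = byte 4 bit 7; 1 bits remain

Answer: 39 1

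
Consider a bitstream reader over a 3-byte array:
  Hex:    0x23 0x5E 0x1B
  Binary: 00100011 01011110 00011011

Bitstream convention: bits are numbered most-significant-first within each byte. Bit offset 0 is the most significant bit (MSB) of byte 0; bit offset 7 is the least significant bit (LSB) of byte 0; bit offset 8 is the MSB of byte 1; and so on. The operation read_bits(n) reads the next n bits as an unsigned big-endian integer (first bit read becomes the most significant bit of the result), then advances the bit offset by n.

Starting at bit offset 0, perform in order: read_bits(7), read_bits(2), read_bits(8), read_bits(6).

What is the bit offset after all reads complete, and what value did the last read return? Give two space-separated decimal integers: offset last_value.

Answer: 23 13

Derivation:
Read 1: bits[0:7] width=7 -> value=17 (bin 0010001); offset now 7 = byte 0 bit 7; 17 bits remain
Read 2: bits[7:9] width=2 -> value=2 (bin 10); offset now 9 = byte 1 bit 1; 15 bits remain
Read 3: bits[9:17] width=8 -> value=188 (bin 10111100); offset now 17 = byte 2 bit 1; 7 bits remain
Read 4: bits[17:23] width=6 -> value=13 (bin 001101); offset now 23 = byte 2 bit 7; 1 bits remain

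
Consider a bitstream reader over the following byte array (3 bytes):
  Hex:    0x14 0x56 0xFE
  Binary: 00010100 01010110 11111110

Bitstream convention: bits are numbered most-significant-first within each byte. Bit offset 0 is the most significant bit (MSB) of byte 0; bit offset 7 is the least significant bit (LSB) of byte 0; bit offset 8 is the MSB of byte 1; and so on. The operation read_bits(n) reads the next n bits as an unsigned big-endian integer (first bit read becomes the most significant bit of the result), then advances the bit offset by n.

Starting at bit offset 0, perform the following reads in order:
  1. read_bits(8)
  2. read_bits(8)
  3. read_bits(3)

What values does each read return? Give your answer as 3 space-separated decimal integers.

Answer: 20 86 7

Derivation:
Read 1: bits[0:8] width=8 -> value=20 (bin 00010100); offset now 8 = byte 1 bit 0; 16 bits remain
Read 2: bits[8:16] width=8 -> value=86 (bin 01010110); offset now 16 = byte 2 bit 0; 8 bits remain
Read 3: bits[16:19] width=3 -> value=7 (bin 111); offset now 19 = byte 2 bit 3; 5 bits remain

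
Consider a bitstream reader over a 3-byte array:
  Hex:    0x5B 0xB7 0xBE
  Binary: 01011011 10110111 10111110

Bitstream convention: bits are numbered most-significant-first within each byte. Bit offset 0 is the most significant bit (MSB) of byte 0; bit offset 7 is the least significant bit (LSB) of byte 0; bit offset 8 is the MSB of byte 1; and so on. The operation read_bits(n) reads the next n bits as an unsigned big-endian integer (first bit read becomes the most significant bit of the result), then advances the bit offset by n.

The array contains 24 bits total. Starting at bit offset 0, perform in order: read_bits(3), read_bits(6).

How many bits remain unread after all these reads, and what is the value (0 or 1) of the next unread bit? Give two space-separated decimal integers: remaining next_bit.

Answer: 15 0

Derivation:
Read 1: bits[0:3] width=3 -> value=2 (bin 010); offset now 3 = byte 0 bit 3; 21 bits remain
Read 2: bits[3:9] width=6 -> value=55 (bin 110111); offset now 9 = byte 1 bit 1; 15 bits remain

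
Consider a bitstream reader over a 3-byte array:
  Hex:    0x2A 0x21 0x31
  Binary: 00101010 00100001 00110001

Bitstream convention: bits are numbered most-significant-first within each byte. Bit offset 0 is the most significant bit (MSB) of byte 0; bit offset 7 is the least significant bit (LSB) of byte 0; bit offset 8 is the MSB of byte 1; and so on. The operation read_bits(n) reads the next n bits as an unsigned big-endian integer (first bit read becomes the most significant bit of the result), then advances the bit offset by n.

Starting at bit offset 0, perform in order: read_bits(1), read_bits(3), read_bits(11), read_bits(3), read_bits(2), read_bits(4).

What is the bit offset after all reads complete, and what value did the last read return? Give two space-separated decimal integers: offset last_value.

Answer: 24 1

Derivation:
Read 1: bits[0:1] width=1 -> value=0 (bin 0); offset now 1 = byte 0 bit 1; 23 bits remain
Read 2: bits[1:4] width=3 -> value=2 (bin 010); offset now 4 = byte 0 bit 4; 20 bits remain
Read 3: bits[4:15] width=11 -> value=1296 (bin 10100010000); offset now 15 = byte 1 bit 7; 9 bits remain
Read 4: bits[15:18] width=3 -> value=4 (bin 100); offset now 18 = byte 2 bit 2; 6 bits remain
Read 5: bits[18:20] width=2 -> value=3 (bin 11); offset now 20 = byte 2 bit 4; 4 bits remain
Read 6: bits[20:24] width=4 -> value=1 (bin 0001); offset now 24 = byte 3 bit 0; 0 bits remain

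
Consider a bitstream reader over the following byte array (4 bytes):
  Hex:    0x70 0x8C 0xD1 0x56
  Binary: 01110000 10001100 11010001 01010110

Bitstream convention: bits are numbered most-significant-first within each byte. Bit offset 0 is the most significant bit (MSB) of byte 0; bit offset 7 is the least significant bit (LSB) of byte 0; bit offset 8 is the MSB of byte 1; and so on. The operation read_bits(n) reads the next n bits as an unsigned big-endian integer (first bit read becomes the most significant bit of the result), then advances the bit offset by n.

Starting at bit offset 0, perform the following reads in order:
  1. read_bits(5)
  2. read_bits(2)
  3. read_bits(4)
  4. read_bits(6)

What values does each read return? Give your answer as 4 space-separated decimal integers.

Read 1: bits[0:5] width=5 -> value=14 (bin 01110); offset now 5 = byte 0 bit 5; 27 bits remain
Read 2: bits[5:7] width=2 -> value=0 (bin 00); offset now 7 = byte 0 bit 7; 25 bits remain
Read 3: bits[7:11] width=4 -> value=4 (bin 0100); offset now 11 = byte 1 bit 3; 21 bits remain
Read 4: bits[11:17] width=6 -> value=25 (bin 011001); offset now 17 = byte 2 bit 1; 15 bits remain

Answer: 14 0 4 25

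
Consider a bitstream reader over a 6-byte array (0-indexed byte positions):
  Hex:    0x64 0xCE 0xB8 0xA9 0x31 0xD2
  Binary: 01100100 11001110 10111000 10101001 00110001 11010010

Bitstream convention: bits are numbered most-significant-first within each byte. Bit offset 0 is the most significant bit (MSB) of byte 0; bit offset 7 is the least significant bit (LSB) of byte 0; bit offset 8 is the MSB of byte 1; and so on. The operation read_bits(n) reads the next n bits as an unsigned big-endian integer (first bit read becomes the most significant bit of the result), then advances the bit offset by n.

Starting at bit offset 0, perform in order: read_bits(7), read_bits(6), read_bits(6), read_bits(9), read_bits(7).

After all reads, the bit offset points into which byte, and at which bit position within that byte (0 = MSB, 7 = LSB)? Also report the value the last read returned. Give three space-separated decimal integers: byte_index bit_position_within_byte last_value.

Read 1: bits[0:7] width=7 -> value=50 (bin 0110010); offset now 7 = byte 0 bit 7; 41 bits remain
Read 2: bits[7:13] width=6 -> value=25 (bin 011001); offset now 13 = byte 1 bit 5; 35 bits remain
Read 3: bits[13:19] width=6 -> value=53 (bin 110101); offset now 19 = byte 2 bit 3; 29 bits remain
Read 4: bits[19:28] width=9 -> value=394 (bin 110001010); offset now 28 = byte 3 bit 4; 20 bits remain
Read 5: bits[28:35] width=7 -> value=73 (bin 1001001); offset now 35 = byte 4 bit 3; 13 bits remain

Answer: 4 3 73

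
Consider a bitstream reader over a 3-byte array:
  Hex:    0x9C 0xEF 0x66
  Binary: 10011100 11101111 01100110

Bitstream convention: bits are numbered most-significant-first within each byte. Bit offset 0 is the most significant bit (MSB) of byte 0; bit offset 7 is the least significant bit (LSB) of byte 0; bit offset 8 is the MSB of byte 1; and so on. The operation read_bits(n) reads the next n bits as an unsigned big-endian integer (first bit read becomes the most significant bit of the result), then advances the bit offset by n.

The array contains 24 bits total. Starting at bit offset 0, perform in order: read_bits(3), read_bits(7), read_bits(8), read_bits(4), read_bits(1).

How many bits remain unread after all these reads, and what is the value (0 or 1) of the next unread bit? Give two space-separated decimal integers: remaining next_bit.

Read 1: bits[0:3] width=3 -> value=4 (bin 100); offset now 3 = byte 0 bit 3; 21 bits remain
Read 2: bits[3:10] width=7 -> value=115 (bin 1110011); offset now 10 = byte 1 bit 2; 14 bits remain
Read 3: bits[10:18] width=8 -> value=189 (bin 10111101); offset now 18 = byte 2 bit 2; 6 bits remain
Read 4: bits[18:22] width=4 -> value=9 (bin 1001); offset now 22 = byte 2 bit 6; 2 bits remain
Read 5: bits[22:23] width=1 -> value=1 (bin 1); offset now 23 = byte 2 bit 7; 1 bits remain

Answer: 1 0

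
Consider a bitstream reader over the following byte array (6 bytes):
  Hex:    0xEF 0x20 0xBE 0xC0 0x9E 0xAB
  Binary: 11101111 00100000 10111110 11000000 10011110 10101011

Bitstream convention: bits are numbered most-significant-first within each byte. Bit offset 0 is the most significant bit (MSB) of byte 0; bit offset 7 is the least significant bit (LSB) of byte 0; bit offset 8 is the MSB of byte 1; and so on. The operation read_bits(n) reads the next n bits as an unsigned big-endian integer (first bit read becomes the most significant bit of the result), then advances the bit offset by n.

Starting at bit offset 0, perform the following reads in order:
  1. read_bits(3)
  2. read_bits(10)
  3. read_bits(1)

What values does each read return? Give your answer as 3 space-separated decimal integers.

Read 1: bits[0:3] width=3 -> value=7 (bin 111); offset now 3 = byte 0 bit 3; 45 bits remain
Read 2: bits[3:13] width=10 -> value=484 (bin 0111100100); offset now 13 = byte 1 bit 5; 35 bits remain
Read 3: bits[13:14] width=1 -> value=0 (bin 0); offset now 14 = byte 1 bit 6; 34 bits remain

Answer: 7 484 0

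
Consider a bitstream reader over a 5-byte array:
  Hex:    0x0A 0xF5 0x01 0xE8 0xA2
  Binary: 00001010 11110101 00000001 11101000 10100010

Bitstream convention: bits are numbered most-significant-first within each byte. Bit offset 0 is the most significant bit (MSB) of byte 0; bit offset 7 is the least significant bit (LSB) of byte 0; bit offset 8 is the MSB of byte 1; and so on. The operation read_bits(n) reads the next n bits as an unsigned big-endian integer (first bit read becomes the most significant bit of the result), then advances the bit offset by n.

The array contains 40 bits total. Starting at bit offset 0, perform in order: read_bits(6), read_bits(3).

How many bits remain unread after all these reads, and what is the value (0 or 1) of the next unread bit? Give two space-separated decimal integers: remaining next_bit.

Read 1: bits[0:6] width=6 -> value=2 (bin 000010); offset now 6 = byte 0 bit 6; 34 bits remain
Read 2: bits[6:9] width=3 -> value=5 (bin 101); offset now 9 = byte 1 bit 1; 31 bits remain

Answer: 31 1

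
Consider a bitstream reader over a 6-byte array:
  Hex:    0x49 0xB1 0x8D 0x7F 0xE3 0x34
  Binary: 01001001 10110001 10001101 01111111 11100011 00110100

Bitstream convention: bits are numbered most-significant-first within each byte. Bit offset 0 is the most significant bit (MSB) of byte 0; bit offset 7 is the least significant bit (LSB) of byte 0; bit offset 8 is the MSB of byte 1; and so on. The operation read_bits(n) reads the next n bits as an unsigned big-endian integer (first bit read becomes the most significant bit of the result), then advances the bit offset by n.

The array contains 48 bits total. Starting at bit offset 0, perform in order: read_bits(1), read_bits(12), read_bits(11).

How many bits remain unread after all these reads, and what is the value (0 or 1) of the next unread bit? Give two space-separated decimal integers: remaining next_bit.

Answer: 24 0

Derivation:
Read 1: bits[0:1] width=1 -> value=0 (bin 0); offset now 1 = byte 0 bit 1; 47 bits remain
Read 2: bits[1:13] width=12 -> value=2358 (bin 100100110110); offset now 13 = byte 1 bit 5; 35 bits remain
Read 3: bits[13:24] width=11 -> value=397 (bin 00110001101); offset now 24 = byte 3 bit 0; 24 bits remain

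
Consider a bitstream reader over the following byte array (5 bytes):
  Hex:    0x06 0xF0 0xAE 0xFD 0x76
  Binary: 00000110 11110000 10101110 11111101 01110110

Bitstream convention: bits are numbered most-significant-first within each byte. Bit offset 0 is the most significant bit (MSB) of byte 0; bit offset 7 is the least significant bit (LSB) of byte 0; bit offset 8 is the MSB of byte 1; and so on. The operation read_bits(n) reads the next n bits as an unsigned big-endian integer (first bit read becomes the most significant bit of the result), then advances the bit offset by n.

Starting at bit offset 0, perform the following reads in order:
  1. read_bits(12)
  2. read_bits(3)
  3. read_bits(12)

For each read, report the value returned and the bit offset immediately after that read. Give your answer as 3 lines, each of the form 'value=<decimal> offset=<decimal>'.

Answer: value=111 offset=12
value=0 offset=15
value=1399 offset=27

Derivation:
Read 1: bits[0:12] width=12 -> value=111 (bin 000001101111); offset now 12 = byte 1 bit 4; 28 bits remain
Read 2: bits[12:15] width=3 -> value=0 (bin 000); offset now 15 = byte 1 bit 7; 25 bits remain
Read 3: bits[15:27] width=12 -> value=1399 (bin 010101110111); offset now 27 = byte 3 bit 3; 13 bits remain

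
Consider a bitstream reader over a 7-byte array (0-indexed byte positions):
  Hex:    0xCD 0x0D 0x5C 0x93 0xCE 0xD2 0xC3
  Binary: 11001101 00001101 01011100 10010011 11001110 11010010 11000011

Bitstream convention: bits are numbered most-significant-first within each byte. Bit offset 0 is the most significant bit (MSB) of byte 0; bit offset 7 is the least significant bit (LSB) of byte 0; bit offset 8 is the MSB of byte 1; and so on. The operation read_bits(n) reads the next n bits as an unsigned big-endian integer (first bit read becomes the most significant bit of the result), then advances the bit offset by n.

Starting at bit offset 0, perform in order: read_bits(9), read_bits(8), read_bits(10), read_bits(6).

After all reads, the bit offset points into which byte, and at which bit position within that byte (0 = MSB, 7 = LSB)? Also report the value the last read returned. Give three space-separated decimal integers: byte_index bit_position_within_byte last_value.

Answer: 4 1 39

Derivation:
Read 1: bits[0:9] width=9 -> value=410 (bin 110011010); offset now 9 = byte 1 bit 1; 47 bits remain
Read 2: bits[9:17] width=8 -> value=26 (bin 00011010); offset now 17 = byte 2 bit 1; 39 bits remain
Read 3: bits[17:27] width=10 -> value=740 (bin 1011100100); offset now 27 = byte 3 bit 3; 29 bits remain
Read 4: bits[27:33] width=6 -> value=39 (bin 100111); offset now 33 = byte 4 bit 1; 23 bits remain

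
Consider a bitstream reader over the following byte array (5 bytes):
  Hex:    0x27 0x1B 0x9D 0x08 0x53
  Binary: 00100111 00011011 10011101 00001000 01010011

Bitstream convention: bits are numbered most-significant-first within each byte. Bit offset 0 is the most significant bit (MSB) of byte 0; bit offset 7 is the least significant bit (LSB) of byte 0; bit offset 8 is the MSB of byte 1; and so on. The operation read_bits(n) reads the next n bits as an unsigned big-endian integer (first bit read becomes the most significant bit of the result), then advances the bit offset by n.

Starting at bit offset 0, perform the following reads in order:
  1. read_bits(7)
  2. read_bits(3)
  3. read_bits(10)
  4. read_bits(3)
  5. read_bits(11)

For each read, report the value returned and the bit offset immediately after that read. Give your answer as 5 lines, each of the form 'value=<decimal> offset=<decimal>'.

Answer: value=19 offset=7
value=4 offset=10
value=441 offset=20
value=6 offset=23
value=1057 offset=34

Derivation:
Read 1: bits[0:7] width=7 -> value=19 (bin 0010011); offset now 7 = byte 0 bit 7; 33 bits remain
Read 2: bits[7:10] width=3 -> value=4 (bin 100); offset now 10 = byte 1 bit 2; 30 bits remain
Read 3: bits[10:20] width=10 -> value=441 (bin 0110111001); offset now 20 = byte 2 bit 4; 20 bits remain
Read 4: bits[20:23] width=3 -> value=6 (bin 110); offset now 23 = byte 2 bit 7; 17 bits remain
Read 5: bits[23:34] width=11 -> value=1057 (bin 10000100001); offset now 34 = byte 4 bit 2; 6 bits remain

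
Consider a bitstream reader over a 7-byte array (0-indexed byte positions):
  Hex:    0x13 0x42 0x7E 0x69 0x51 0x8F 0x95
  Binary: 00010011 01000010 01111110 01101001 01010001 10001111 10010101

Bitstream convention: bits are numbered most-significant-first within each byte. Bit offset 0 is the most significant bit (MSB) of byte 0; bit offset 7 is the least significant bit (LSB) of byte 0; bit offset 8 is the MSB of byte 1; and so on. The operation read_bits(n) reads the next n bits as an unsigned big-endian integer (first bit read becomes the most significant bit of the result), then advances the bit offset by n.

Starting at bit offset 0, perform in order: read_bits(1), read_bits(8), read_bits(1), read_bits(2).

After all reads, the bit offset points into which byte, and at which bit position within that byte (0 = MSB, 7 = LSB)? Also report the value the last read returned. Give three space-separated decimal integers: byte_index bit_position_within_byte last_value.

Read 1: bits[0:1] width=1 -> value=0 (bin 0); offset now 1 = byte 0 bit 1; 55 bits remain
Read 2: bits[1:9] width=8 -> value=38 (bin 00100110); offset now 9 = byte 1 bit 1; 47 bits remain
Read 3: bits[9:10] width=1 -> value=1 (bin 1); offset now 10 = byte 1 bit 2; 46 bits remain
Read 4: bits[10:12] width=2 -> value=0 (bin 00); offset now 12 = byte 1 bit 4; 44 bits remain

Answer: 1 4 0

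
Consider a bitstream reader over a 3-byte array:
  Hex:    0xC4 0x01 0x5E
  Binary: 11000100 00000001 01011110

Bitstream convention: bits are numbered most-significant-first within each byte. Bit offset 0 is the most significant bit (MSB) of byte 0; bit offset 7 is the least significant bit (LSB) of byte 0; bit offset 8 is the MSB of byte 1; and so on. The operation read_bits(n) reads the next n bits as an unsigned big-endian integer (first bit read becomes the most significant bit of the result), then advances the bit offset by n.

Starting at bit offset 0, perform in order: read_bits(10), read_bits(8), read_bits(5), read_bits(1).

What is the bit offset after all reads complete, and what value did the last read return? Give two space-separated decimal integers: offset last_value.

Read 1: bits[0:10] width=10 -> value=784 (bin 1100010000); offset now 10 = byte 1 bit 2; 14 bits remain
Read 2: bits[10:18] width=8 -> value=5 (bin 00000101); offset now 18 = byte 2 bit 2; 6 bits remain
Read 3: bits[18:23] width=5 -> value=15 (bin 01111); offset now 23 = byte 2 bit 7; 1 bits remain
Read 4: bits[23:24] width=1 -> value=0 (bin 0); offset now 24 = byte 3 bit 0; 0 bits remain

Answer: 24 0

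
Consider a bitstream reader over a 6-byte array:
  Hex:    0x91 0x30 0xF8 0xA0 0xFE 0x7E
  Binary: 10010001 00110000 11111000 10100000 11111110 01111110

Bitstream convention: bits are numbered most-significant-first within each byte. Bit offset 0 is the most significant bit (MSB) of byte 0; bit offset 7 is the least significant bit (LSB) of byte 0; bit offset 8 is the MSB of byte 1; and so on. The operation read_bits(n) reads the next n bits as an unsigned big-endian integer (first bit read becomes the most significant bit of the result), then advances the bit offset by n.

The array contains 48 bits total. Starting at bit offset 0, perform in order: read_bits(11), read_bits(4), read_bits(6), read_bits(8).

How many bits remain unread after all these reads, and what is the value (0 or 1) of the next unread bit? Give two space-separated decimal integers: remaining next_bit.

Read 1: bits[0:11] width=11 -> value=1161 (bin 10010001001); offset now 11 = byte 1 bit 3; 37 bits remain
Read 2: bits[11:15] width=4 -> value=8 (bin 1000); offset now 15 = byte 1 bit 7; 33 bits remain
Read 3: bits[15:21] width=6 -> value=31 (bin 011111); offset now 21 = byte 2 bit 5; 27 bits remain
Read 4: bits[21:29] width=8 -> value=20 (bin 00010100); offset now 29 = byte 3 bit 5; 19 bits remain

Answer: 19 0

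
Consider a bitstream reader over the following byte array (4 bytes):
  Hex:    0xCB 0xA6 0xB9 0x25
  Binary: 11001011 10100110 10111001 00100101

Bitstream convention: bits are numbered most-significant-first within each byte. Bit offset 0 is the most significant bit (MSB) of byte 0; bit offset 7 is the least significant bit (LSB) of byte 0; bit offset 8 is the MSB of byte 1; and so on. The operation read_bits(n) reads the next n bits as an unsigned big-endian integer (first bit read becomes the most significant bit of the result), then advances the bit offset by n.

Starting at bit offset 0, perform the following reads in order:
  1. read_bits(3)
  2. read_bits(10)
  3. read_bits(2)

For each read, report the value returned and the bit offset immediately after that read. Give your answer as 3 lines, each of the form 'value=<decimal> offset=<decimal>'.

Read 1: bits[0:3] width=3 -> value=6 (bin 110); offset now 3 = byte 0 bit 3; 29 bits remain
Read 2: bits[3:13] width=10 -> value=372 (bin 0101110100); offset now 13 = byte 1 bit 5; 19 bits remain
Read 3: bits[13:15] width=2 -> value=3 (bin 11); offset now 15 = byte 1 bit 7; 17 bits remain

Answer: value=6 offset=3
value=372 offset=13
value=3 offset=15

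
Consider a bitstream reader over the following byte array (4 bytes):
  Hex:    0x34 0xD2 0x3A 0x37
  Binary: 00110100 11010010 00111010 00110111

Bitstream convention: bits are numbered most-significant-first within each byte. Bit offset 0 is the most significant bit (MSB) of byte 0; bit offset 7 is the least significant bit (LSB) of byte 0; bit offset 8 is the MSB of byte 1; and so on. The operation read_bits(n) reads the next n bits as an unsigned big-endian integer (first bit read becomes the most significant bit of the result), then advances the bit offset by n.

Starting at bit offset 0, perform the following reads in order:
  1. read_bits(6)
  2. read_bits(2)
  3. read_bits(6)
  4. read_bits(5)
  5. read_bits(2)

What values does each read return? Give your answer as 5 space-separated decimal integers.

Answer: 13 0 52 17 3

Derivation:
Read 1: bits[0:6] width=6 -> value=13 (bin 001101); offset now 6 = byte 0 bit 6; 26 bits remain
Read 2: bits[6:8] width=2 -> value=0 (bin 00); offset now 8 = byte 1 bit 0; 24 bits remain
Read 3: bits[8:14] width=6 -> value=52 (bin 110100); offset now 14 = byte 1 bit 6; 18 bits remain
Read 4: bits[14:19] width=5 -> value=17 (bin 10001); offset now 19 = byte 2 bit 3; 13 bits remain
Read 5: bits[19:21] width=2 -> value=3 (bin 11); offset now 21 = byte 2 bit 5; 11 bits remain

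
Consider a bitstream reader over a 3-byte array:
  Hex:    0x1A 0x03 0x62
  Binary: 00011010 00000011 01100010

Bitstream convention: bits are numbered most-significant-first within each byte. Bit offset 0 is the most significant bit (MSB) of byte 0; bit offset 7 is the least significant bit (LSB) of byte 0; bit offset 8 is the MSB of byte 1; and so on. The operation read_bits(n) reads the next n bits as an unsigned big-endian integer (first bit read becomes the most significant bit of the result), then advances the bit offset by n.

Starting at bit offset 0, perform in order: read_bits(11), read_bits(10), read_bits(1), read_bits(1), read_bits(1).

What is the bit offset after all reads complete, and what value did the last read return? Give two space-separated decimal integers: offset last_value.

Read 1: bits[0:11] width=11 -> value=208 (bin 00011010000); offset now 11 = byte 1 bit 3; 13 bits remain
Read 2: bits[11:21] width=10 -> value=108 (bin 0001101100); offset now 21 = byte 2 bit 5; 3 bits remain
Read 3: bits[21:22] width=1 -> value=0 (bin 0); offset now 22 = byte 2 bit 6; 2 bits remain
Read 4: bits[22:23] width=1 -> value=1 (bin 1); offset now 23 = byte 2 bit 7; 1 bits remain
Read 5: bits[23:24] width=1 -> value=0 (bin 0); offset now 24 = byte 3 bit 0; 0 bits remain

Answer: 24 0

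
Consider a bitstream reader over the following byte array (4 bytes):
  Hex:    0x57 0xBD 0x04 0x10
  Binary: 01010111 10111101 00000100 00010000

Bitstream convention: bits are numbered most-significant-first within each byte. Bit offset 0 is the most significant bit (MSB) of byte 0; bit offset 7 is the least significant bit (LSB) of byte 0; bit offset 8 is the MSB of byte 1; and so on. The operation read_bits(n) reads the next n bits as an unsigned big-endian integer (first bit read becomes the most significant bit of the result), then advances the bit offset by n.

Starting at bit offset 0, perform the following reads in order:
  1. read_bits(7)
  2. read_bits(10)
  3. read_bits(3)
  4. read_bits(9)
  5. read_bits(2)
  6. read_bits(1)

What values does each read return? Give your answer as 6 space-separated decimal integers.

Answer: 43 890 0 130 0 0

Derivation:
Read 1: bits[0:7] width=7 -> value=43 (bin 0101011); offset now 7 = byte 0 bit 7; 25 bits remain
Read 2: bits[7:17] width=10 -> value=890 (bin 1101111010); offset now 17 = byte 2 bit 1; 15 bits remain
Read 3: bits[17:20] width=3 -> value=0 (bin 000); offset now 20 = byte 2 bit 4; 12 bits remain
Read 4: bits[20:29] width=9 -> value=130 (bin 010000010); offset now 29 = byte 3 bit 5; 3 bits remain
Read 5: bits[29:31] width=2 -> value=0 (bin 00); offset now 31 = byte 3 bit 7; 1 bits remain
Read 6: bits[31:32] width=1 -> value=0 (bin 0); offset now 32 = byte 4 bit 0; 0 bits remain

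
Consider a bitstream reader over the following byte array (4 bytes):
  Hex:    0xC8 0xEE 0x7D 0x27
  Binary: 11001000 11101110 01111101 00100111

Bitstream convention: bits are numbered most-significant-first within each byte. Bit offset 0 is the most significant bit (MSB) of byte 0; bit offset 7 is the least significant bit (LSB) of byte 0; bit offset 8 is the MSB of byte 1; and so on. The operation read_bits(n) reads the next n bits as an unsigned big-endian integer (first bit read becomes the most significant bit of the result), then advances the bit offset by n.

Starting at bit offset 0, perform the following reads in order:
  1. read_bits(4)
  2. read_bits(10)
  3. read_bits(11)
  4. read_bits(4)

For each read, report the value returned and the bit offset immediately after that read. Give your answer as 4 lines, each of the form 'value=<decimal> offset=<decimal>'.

Answer: value=12 offset=4
value=571 offset=14
value=1274 offset=25
value=4 offset=29

Derivation:
Read 1: bits[0:4] width=4 -> value=12 (bin 1100); offset now 4 = byte 0 bit 4; 28 bits remain
Read 2: bits[4:14] width=10 -> value=571 (bin 1000111011); offset now 14 = byte 1 bit 6; 18 bits remain
Read 3: bits[14:25] width=11 -> value=1274 (bin 10011111010); offset now 25 = byte 3 bit 1; 7 bits remain
Read 4: bits[25:29] width=4 -> value=4 (bin 0100); offset now 29 = byte 3 bit 5; 3 bits remain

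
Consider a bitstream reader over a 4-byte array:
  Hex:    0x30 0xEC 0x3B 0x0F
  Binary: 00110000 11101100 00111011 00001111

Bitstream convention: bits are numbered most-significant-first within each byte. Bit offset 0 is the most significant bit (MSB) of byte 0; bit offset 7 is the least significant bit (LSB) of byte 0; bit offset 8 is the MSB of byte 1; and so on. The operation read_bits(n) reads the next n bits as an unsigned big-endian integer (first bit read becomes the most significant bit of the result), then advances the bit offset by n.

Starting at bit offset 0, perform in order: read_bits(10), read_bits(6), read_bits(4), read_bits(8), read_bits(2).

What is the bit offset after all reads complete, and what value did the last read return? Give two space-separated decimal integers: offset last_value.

Read 1: bits[0:10] width=10 -> value=195 (bin 0011000011); offset now 10 = byte 1 bit 2; 22 bits remain
Read 2: bits[10:16] width=6 -> value=44 (bin 101100); offset now 16 = byte 2 bit 0; 16 bits remain
Read 3: bits[16:20] width=4 -> value=3 (bin 0011); offset now 20 = byte 2 bit 4; 12 bits remain
Read 4: bits[20:28] width=8 -> value=176 (bin 10110000); offset now 28 = byte 3 bit 4; 4 bits remain
Read 5: bits[28:30] width=2 -> value=3 (bin 11); offset now 30 = byte 3 bit 6; 2 bits remain

Answer: 30 3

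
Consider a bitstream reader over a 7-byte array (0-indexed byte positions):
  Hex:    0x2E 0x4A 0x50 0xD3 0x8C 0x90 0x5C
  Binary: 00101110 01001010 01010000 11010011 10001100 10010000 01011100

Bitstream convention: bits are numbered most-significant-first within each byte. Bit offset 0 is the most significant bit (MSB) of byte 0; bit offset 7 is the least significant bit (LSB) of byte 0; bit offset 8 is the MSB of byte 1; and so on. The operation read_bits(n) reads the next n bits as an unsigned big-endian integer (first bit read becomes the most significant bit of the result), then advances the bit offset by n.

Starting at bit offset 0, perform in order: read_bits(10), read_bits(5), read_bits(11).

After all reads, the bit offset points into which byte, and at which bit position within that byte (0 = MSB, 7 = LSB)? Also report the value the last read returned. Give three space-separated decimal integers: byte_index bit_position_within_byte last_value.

Answer: 3 2 323

Derivation:
Read 1: bits[0:10] width=10 -> value=185 (bin 0010111001); offset now 10 = byte 1 bit 2; 46 bits remain
Read 2: bits[10:15] width=5 -> value=5 (bin 00101); offset now 15 = byte 1 bit 7; 41 bits remain
Read 3: bits[15:26] width=11 -> value=323 (bin 00101000011); offset now 26 = byte 3 bit 2; 30 bits remain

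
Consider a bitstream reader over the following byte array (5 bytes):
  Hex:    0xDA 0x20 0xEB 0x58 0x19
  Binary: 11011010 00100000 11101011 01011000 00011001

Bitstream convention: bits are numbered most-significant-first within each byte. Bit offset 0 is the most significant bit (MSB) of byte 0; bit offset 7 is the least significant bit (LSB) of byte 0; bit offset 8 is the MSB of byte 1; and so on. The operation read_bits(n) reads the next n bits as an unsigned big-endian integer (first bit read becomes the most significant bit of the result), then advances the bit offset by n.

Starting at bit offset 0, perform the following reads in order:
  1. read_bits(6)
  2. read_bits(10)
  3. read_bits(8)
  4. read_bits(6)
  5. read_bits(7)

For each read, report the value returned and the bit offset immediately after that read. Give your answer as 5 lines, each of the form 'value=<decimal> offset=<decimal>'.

Read 1: bits[0:6] width=6 -> value=54 (bin 110110); offset now 6 = byte 0 bit 6; 34 bits remain
Read 2: bits[6:16] width=10 -> value=544 (bin 1000100000); offset now 16 = byte 2 bit 0; 24 bits remain
Read 3: bits[16:24] width=8 -> value=235 (bin 11101011); offset now 24 = byte 3 bit 0; 16 bits remain
Read 4: bits[24:30] width=6 -> value=22 (bin 010110); offset now 30 = byte 3 bit 6; 10 bits remain
Read 5: bits[30:37] width=7 -> value=3 (bin 0000011); offset now 37 = byte 4 bit 5; 3 bits remain

Answer: value=54 offset=6
value=544 offset=16
value=235 offset=24
value=22 offset=30
value=3 offset=37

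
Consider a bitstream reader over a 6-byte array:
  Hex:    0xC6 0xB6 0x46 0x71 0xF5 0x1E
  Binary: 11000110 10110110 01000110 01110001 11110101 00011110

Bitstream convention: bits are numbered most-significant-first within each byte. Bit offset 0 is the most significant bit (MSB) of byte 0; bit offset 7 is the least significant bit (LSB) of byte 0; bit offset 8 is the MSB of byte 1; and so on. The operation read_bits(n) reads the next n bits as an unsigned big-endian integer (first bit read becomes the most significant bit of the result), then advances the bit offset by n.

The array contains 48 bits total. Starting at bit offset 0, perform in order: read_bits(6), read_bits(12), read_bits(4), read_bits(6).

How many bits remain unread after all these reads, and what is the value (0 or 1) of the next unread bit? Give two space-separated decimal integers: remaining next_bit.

Answer: 20 0

Derivation:
Read 1: bits[0:6] width=6 -> value=49 (bin 110001); offset now 6 = byte 0 bit 6; 42 bits remain
Read 2: bits[6:18] width=12 -> value=2777 (bin 101011011001); offset now 18 = byte 2 bit 2; 30 bits remain
Read 3: bits[18:22] width=4 -> value=1 (bin 0001); offset now 22 = byte 2 bit 6; 26 bits remain
Read 4: bits[22:28] width=6 -> value=39 (bin 100111); offset now 28 = byte 3 bit 4; 20 bits remain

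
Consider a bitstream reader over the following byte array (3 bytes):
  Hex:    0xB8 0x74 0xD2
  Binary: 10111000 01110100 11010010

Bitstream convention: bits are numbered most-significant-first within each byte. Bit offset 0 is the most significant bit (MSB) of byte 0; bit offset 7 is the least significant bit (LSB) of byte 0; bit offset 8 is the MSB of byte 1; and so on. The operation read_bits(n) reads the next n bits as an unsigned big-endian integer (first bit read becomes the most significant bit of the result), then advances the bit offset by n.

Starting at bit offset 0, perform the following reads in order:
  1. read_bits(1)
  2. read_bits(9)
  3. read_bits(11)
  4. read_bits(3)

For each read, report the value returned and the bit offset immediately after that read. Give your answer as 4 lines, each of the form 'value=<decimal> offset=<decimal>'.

Answer: value=1 offset=1
value=225 offset=10
value=1690 offset=21
value=2 offset=24

Derivation:
Read 1: bits[0:1] width=1 -> value=1 (bin 1); offset now 1 = byte 0 bit 1; 23 bits remain
Read 2: bits[1:10] width=9 -> value=225 (bin 011100001); offset now 10 = byte 1 bit 2; 14 bits remain
Read 3: bits[10:21] width=11 -> value=1690 (bin 11010011010); offset now 21 = byte 2 bit 5; 3 bits remain
Read 4: bits[21:24] width=3 -> value=2 (bin 010); offset now 24 = byte 3 bit 0; 0 bits remain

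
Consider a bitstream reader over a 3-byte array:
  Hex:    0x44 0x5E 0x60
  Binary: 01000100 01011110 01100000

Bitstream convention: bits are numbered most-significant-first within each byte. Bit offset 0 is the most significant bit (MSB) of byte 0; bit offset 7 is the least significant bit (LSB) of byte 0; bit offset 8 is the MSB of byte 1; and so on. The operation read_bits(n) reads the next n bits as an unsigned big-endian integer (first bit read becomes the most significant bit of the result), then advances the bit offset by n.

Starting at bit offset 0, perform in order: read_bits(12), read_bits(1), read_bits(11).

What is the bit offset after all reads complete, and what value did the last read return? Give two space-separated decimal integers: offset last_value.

Answer: 24 1632

Derivation:
Read 1: bits[0:12] width=12 -> value=1093 (bin 010001000101); offset now 12 = byte 1 bit 4; 12 bits remain
Read 2: bits[12:13] width=1 -> value=1 (bin 1); offset now 13 = byte 1 bit 5; 11 bits remain
Read 3: bits[13:24] width=11 -> value=1632 (bin 11001100000); offset now 24 = byte 3 bit 0; 0 bits remain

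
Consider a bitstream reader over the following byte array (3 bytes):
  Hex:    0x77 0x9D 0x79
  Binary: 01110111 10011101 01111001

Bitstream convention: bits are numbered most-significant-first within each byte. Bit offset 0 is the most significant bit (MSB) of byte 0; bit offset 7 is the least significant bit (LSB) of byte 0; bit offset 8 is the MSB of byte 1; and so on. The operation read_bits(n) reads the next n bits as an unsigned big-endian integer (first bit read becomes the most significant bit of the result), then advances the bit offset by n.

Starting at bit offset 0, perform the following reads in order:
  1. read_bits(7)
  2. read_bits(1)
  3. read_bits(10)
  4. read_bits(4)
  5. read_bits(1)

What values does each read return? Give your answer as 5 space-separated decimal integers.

Answer: 59 1 629 14 0

Derivation:
Read 1: bits[0:7] width=7 -> value=59 (bin 0111011); offset now 7 = byte 0 bit 7; 17 bits remain
Read 2: bits[7:8] width=1 -> value=1 (bin 1); offset now 8 = byte 1 bit 0; 16 bits remain
Read 3: bits[8:18] width=10 -> value=629 (bin 1001110101); offset now 18 = byte 2 bit 2; 6 bits remain
Read 4: bits[18:22] width=4 -> value=14 (bin 1110); offset now 22 = byte 2 bit 6; 2 bits remain
Read 5: bits[22:23] width=1 -> value=0 (bin 0); offset now 23 = byte 2 bit 7; 1 bits remain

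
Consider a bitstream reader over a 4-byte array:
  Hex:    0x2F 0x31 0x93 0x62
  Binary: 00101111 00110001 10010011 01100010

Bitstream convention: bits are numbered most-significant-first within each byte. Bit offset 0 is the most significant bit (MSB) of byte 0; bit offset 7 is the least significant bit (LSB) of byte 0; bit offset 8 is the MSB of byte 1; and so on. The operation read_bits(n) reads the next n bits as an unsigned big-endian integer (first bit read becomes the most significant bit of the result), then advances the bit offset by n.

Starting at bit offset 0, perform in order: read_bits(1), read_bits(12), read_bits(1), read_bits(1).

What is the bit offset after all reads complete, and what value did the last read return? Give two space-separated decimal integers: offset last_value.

Read 1: bits[0:1] width=1 -> value=0 (bin 0); offset now 1 = byte 0 bit 1; 31 bits remain
Read 2: bits[1:13] width=12 -> value=1510 (bin 010111100110); offset now 13 = byte 1 bit 5; 19 bits remain
Read 3: bits[13:14] width=1 -> value=0 (bin 0); offset now 14 = byte 1 bit 6; 18 bits remain
Read 4: bits[14:15] width=1 -> value=0 (bin 0); offset now 15 = byte 1 bit 7; 17 bits remain

Answer: 15 0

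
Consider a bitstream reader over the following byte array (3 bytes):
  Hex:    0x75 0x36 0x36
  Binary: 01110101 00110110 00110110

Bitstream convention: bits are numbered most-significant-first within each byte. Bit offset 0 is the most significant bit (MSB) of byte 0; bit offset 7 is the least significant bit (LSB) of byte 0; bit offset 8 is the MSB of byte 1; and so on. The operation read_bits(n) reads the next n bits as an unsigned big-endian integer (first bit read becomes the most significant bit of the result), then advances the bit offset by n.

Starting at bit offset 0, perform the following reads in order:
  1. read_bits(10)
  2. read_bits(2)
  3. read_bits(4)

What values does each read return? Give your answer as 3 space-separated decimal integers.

Answer: 468 3 6

Derivation:
Read 1: bits[0:10] width=10 -> value=468 (bin 0111010100); offset now 10 = byte 1 bit 2; 14 bits remain
Read 2: bits[10:12] width=2 -> value=3 (bin 11); offset now 12 = byte 1 bit 4; 12 bits remain
Read 3: bits[12:16] width=4 -> value=6 (bin 0110); offset now 16 = byte 2 bit 0; 8 bits remain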